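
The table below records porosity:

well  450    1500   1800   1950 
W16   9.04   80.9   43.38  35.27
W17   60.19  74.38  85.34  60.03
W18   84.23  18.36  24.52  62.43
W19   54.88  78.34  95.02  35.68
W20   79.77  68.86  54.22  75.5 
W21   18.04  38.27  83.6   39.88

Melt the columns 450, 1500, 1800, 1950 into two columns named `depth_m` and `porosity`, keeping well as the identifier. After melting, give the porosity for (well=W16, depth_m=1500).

80.9

Unpivoting turns each (well, wide-column) pair into one long row.
The wide cell at row W16, column 1500 holds 80.9, so the long row (W16, 1500) has porosity=80.9.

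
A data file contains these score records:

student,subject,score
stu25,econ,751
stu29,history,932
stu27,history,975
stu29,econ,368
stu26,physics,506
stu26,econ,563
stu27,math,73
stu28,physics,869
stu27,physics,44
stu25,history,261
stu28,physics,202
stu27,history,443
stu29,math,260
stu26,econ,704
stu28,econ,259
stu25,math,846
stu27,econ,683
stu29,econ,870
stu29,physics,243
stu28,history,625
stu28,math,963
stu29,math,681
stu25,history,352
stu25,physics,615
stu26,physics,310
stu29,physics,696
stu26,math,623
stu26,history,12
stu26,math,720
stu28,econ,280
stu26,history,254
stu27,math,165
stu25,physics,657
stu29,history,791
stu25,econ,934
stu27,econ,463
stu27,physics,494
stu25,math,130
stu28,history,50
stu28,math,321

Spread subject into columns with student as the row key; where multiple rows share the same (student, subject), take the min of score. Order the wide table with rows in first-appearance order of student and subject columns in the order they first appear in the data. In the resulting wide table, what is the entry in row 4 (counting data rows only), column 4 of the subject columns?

With rows in first-appearance order of student, row 4 is student=stu26. subject columns in first-appearance order: econ, history, physics, math; column 4 is math.
Long rows with student=stu26, subject=math: min(623, 720) = 623.

623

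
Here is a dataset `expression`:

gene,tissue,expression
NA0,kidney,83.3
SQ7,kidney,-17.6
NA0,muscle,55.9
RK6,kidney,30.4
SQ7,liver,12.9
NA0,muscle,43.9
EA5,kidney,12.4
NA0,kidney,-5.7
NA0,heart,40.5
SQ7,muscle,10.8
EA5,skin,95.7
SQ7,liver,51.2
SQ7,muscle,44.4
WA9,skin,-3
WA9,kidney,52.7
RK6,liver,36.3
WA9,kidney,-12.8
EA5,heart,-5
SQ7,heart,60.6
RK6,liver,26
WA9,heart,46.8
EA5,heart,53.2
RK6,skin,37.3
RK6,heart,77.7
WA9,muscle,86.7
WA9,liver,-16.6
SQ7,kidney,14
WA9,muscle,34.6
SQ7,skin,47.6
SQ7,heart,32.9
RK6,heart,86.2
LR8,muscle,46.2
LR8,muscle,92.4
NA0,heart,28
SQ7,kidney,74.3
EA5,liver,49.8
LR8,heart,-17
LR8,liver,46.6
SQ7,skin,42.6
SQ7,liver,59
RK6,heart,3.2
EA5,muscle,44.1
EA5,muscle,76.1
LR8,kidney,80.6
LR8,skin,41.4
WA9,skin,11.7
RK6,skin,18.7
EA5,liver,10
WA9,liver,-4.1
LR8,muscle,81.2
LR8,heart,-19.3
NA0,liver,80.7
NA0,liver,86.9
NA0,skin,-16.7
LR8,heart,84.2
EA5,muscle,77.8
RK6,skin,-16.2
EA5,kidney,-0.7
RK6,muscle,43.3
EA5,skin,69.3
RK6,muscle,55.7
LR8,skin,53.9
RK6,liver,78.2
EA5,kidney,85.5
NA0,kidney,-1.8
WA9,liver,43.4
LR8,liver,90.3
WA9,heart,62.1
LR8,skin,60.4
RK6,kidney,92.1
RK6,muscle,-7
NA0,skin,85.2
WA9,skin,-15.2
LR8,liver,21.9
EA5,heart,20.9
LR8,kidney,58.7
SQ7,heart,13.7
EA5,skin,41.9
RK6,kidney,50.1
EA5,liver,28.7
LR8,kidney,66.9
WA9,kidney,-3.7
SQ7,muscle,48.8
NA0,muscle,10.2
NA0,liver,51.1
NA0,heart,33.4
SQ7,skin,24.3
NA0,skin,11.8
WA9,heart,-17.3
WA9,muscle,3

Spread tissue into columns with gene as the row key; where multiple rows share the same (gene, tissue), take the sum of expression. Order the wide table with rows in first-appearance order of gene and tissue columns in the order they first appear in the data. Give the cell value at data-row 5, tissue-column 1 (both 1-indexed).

With rows in first-appearance order of gene, row 5 is gene=WA9. tissue columns in first-appearance order: kidney, muscle, liver, heart, skin; column 1 is kidney.
Long rows with gene=WA9, tissue=kidney: 52.7 + -12.8 + -3.7 = 36.2.

36.2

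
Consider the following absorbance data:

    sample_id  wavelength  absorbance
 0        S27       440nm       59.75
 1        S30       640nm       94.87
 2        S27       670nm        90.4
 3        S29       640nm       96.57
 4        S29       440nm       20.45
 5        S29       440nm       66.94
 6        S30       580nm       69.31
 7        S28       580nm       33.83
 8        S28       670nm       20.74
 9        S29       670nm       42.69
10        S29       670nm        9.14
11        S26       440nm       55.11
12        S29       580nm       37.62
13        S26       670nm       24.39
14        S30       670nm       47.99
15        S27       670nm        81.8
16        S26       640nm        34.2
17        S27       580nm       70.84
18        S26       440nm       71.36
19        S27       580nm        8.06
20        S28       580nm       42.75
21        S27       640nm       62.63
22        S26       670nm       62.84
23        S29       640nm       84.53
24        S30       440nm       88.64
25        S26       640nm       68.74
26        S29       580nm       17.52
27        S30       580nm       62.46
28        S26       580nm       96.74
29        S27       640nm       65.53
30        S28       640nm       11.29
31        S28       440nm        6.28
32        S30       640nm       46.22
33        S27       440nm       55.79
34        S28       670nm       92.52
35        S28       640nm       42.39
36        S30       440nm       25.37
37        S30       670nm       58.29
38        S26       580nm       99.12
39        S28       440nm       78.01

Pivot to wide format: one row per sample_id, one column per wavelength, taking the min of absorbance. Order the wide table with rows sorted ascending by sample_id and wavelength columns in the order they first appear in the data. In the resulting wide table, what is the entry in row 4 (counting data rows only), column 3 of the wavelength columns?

9.14

With rows sorted ascending by sample_id, row 4 is sample_id=S29. wavelength columns in first-appearance order: 440nm, 640nm, 670nm, 580nm; column 3 is 670nm.
Long rows with sample_id=S29, wavelength=670nm: min(42.69, 9.14) = 9.14.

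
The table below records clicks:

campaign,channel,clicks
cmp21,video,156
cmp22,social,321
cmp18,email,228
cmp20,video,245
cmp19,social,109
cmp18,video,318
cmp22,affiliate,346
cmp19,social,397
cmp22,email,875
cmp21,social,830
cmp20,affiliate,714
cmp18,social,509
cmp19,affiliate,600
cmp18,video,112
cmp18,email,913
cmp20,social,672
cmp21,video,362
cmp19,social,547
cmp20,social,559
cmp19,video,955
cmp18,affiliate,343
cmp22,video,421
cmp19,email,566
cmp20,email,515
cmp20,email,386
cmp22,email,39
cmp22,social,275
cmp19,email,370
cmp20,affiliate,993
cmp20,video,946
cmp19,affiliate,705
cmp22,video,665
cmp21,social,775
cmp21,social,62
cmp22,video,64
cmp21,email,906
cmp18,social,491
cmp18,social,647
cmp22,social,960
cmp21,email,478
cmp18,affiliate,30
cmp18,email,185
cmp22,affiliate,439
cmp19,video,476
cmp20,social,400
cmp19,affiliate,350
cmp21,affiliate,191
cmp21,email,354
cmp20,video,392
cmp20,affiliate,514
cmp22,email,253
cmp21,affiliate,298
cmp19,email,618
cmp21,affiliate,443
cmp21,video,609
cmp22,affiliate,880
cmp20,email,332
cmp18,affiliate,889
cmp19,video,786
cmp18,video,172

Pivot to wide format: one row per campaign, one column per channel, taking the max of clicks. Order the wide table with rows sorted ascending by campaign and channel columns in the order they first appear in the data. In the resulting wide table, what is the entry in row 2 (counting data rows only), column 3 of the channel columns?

With rows sorted ascending by campaign, row 2 is campaign=cmp19. channel columns in first-appearance order: video, social, email, affiliate; column 3 is email.
Long rows with campaign=cmp19, channel=email: max(566, 370, 618) = 618.

618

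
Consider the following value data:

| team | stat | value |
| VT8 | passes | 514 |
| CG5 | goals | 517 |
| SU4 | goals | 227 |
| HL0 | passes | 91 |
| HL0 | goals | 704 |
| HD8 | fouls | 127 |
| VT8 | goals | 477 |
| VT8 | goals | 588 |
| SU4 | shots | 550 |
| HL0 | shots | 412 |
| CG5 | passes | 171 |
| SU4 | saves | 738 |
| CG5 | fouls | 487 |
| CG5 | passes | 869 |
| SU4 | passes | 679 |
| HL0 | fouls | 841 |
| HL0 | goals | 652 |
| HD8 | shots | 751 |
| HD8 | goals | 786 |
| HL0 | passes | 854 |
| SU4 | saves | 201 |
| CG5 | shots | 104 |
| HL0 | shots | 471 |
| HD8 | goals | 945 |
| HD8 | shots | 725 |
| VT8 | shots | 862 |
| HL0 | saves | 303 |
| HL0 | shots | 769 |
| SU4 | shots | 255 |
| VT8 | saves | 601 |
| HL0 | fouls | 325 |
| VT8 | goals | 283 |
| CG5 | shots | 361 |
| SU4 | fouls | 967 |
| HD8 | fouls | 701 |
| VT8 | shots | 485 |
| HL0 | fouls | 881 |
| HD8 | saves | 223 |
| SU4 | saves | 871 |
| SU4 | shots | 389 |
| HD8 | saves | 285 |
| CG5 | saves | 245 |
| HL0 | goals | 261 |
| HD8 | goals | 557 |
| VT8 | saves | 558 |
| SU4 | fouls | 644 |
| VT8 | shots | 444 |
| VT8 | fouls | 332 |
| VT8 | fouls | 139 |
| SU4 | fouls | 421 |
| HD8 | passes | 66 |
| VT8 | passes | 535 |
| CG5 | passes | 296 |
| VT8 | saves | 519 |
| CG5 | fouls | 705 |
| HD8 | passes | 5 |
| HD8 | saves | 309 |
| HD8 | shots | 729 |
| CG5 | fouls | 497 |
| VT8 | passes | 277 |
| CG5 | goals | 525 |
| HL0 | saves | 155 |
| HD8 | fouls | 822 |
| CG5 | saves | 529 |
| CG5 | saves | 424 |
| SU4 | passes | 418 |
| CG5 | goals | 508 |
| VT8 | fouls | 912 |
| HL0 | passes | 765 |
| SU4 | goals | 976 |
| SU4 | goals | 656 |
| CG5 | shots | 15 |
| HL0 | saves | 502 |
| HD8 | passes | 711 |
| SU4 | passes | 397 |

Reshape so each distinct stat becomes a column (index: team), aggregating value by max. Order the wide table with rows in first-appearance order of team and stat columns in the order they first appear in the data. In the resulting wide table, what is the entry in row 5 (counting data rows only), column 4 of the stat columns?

With rows in first-appearance order of team, row 5 is team=HD8. stat columns in first-appearance order: passes, goals, fouls, shots, saves; column 4 is shots.
Long rows with team=HD8, stat=shots: max(751, 725, 729) = 751.

751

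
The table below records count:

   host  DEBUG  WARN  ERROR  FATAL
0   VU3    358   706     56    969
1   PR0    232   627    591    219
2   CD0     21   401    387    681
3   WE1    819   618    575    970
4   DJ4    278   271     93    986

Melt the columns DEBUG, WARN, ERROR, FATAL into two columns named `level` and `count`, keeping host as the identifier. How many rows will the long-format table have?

5 host values × 4 melted columns = 20 rows.

20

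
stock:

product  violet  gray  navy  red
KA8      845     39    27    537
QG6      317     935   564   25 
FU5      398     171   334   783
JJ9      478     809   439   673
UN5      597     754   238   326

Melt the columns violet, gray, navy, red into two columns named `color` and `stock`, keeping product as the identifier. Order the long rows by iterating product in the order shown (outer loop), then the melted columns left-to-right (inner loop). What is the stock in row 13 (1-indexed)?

478

20 rows total (5 × 4). Row 13: index ⌊(13-1)/4⌋ = 3 into product → JJ9; (13-1) mod 4 = 0 into the melted columns → violet.
So row 13 is (JJ9, violet, 478); stock = 478.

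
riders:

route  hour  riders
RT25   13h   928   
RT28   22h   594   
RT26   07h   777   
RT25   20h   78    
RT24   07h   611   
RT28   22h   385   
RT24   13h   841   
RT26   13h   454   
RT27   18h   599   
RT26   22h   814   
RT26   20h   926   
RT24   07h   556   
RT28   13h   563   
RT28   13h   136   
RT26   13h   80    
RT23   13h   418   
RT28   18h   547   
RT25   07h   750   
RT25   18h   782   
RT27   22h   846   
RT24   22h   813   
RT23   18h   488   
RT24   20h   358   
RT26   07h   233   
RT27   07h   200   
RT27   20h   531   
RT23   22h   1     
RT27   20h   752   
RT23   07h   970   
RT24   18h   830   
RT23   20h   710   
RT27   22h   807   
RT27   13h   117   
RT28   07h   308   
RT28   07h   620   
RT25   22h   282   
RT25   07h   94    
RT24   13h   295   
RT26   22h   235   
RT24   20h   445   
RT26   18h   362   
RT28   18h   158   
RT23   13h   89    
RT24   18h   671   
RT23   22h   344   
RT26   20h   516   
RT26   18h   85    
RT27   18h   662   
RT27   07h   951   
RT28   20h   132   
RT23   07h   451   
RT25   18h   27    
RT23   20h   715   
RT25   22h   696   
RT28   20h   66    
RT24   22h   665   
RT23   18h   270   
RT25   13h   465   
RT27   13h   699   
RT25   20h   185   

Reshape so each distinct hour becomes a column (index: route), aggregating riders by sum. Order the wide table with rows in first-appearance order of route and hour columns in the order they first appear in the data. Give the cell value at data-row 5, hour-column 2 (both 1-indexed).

With rows in first-appearance order of route, row 5 is route=RT27. hour columns in first-appearance order: 13h, 22h, 07h, 20h, 18h; column 2 is 22h.
Long rows with route=RT27, hour=22h: 846 + 807 = 1653.

1653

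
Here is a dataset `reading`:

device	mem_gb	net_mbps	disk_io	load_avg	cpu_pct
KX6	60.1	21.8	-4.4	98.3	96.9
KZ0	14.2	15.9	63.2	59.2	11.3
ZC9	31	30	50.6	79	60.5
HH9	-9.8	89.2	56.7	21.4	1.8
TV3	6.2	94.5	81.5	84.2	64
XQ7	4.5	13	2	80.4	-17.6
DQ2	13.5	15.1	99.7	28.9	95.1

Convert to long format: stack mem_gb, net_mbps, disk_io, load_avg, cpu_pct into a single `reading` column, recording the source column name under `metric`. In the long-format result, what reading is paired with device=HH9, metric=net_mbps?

89.2

Unpivoting turns each (device, wide-column) pair into one long row.
The wide cell at row HH9, column net_mbps holds 89.2, so the long row (HH9, net_mbps) has reading=89.2.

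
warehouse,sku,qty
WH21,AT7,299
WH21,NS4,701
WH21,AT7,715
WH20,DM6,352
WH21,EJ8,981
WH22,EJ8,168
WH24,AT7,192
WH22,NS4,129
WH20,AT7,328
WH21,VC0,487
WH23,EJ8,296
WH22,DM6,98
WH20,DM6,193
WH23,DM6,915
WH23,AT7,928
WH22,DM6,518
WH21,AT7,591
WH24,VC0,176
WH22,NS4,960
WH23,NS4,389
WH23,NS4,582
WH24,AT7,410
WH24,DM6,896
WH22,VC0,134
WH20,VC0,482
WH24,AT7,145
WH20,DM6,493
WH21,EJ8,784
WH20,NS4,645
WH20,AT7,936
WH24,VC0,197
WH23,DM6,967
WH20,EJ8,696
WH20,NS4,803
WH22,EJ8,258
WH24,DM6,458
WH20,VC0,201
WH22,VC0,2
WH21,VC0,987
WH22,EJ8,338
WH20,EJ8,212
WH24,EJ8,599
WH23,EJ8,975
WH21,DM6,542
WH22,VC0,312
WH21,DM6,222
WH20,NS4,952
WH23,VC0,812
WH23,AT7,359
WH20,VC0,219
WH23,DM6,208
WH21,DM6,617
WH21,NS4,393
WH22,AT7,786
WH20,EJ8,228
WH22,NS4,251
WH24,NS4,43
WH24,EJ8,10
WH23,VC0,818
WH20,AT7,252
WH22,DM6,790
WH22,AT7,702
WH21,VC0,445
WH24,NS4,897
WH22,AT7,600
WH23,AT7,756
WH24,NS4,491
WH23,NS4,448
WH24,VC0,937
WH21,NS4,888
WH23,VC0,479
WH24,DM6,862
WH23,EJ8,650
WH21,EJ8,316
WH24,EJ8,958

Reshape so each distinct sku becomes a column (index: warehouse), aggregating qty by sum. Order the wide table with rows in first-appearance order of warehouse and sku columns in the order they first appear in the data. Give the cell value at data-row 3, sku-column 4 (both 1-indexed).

With rows in first-appearance order of warehouse, row 3 is warehouse=WH22. sku columns in first-appearance order: AT7, NS4, DM6, EJ8, VC0; column 4 is EJ8.
Long rows with warehouse=WH22, sku=EJ8: 168 + 258 + 338 = 764.

764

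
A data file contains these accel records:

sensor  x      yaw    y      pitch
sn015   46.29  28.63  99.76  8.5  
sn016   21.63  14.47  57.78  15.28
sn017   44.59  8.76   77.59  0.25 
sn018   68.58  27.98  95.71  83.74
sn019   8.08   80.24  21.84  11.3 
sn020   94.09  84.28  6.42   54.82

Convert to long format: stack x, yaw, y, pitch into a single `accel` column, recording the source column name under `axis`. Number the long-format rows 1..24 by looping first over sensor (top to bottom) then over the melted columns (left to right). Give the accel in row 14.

27.98

24 rows total (6 × 4). Row 14: index ⌊(14-1)/4⌋ = 3 into sensor → sn018; (14-1) mod 4 = 1 into the melted columns → yaw.
So row 14 is (sn018, yaw, 27.98); accel = 27.98.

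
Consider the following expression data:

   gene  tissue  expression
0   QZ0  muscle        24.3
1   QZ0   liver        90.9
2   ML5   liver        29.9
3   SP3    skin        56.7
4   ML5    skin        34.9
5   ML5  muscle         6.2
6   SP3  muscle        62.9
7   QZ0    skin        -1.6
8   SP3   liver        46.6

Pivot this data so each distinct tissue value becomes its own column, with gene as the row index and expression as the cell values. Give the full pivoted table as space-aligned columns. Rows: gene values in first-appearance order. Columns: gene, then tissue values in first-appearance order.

Columns: gene plus the 3 distinct tissue values (muscle, liver, skin).
For example, row QZ0 column muscle takes expression=24.3 from the long row (QZ0, muscle).

gene  muscle  liver  skin
QZ0   24.3    90.9   -1.6
ML5   6.2     29.9   34.9
SP3   62.9    46.6   56.7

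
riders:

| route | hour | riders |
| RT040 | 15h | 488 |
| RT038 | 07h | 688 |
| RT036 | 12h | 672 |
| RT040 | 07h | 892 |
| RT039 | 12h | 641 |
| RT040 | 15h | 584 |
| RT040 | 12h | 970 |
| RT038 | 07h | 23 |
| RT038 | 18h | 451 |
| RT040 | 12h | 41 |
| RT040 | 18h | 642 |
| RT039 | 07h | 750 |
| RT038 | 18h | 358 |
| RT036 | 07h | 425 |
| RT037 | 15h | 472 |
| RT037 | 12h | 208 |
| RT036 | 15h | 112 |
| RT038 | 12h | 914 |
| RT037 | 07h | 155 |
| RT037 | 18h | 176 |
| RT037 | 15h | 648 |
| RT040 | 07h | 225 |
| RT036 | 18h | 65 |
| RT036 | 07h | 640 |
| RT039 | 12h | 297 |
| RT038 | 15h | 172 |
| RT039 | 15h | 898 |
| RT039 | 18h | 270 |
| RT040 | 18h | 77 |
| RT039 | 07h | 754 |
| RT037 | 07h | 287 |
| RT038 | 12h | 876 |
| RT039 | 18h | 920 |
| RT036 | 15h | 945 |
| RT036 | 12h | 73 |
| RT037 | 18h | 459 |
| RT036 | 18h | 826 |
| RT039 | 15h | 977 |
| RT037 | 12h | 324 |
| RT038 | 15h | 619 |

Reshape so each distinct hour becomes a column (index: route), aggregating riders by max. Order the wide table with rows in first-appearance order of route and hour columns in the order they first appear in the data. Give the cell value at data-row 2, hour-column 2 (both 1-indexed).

688

With rows in first-appearance order of route, row 2 is route=RT038. hour columns in first-appearance order: 15h, 07h, 12h, 18h; column 2 is 07h.
Long rows with route=RT038, hour=07h: max(688, 23) = 688.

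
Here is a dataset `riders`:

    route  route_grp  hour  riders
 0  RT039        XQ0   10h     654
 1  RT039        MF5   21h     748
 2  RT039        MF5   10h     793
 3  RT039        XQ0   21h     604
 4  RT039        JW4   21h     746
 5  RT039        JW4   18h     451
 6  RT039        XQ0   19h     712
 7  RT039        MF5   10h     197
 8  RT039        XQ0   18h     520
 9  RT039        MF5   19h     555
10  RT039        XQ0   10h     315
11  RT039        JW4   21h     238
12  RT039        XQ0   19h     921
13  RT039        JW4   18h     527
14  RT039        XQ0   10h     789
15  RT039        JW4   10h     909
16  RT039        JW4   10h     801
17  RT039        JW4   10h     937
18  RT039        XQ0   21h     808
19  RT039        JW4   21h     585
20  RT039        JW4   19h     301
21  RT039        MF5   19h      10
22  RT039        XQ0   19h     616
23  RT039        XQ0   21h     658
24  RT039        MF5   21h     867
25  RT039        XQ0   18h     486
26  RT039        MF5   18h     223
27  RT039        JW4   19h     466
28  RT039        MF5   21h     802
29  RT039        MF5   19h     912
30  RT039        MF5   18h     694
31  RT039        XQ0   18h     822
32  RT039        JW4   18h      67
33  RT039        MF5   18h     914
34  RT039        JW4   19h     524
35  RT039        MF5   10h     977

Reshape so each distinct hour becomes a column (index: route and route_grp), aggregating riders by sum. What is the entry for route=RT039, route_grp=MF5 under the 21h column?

2417

Rows with route=RT039, route_grp=MF5 and hour=21h: riders values are 748, 867, 802.
748 + 867 + 802 = 2417.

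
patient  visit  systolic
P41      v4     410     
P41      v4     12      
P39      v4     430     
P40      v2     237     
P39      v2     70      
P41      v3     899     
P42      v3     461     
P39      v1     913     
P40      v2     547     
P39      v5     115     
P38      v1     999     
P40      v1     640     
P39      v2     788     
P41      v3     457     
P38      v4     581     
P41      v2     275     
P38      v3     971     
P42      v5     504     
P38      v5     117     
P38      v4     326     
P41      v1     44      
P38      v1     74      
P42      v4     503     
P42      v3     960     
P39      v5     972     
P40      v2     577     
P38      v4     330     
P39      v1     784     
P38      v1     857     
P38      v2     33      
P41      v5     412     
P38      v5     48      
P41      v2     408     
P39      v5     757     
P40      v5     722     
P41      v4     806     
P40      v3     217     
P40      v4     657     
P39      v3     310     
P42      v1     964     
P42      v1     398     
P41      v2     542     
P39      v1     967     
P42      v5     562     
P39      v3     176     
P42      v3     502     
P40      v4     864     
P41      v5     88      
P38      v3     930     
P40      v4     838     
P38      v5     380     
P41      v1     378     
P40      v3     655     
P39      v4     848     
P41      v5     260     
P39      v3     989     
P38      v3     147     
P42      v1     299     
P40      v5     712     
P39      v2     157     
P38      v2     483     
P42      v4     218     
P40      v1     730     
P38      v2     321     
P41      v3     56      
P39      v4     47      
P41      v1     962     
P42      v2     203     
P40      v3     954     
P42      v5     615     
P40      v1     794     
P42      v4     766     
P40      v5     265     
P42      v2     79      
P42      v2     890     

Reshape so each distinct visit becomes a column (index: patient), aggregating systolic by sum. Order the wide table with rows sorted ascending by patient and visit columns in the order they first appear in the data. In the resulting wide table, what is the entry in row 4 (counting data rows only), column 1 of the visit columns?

1228

With rows sorted ascending by patient, row 4 is patient=P41. visit columns in first-appearance order: v4, v2, v3, v1, v5; column 1 is v4.
Long rows with patient=P41, visit=v4: 410 + 12 + 806 = 1228.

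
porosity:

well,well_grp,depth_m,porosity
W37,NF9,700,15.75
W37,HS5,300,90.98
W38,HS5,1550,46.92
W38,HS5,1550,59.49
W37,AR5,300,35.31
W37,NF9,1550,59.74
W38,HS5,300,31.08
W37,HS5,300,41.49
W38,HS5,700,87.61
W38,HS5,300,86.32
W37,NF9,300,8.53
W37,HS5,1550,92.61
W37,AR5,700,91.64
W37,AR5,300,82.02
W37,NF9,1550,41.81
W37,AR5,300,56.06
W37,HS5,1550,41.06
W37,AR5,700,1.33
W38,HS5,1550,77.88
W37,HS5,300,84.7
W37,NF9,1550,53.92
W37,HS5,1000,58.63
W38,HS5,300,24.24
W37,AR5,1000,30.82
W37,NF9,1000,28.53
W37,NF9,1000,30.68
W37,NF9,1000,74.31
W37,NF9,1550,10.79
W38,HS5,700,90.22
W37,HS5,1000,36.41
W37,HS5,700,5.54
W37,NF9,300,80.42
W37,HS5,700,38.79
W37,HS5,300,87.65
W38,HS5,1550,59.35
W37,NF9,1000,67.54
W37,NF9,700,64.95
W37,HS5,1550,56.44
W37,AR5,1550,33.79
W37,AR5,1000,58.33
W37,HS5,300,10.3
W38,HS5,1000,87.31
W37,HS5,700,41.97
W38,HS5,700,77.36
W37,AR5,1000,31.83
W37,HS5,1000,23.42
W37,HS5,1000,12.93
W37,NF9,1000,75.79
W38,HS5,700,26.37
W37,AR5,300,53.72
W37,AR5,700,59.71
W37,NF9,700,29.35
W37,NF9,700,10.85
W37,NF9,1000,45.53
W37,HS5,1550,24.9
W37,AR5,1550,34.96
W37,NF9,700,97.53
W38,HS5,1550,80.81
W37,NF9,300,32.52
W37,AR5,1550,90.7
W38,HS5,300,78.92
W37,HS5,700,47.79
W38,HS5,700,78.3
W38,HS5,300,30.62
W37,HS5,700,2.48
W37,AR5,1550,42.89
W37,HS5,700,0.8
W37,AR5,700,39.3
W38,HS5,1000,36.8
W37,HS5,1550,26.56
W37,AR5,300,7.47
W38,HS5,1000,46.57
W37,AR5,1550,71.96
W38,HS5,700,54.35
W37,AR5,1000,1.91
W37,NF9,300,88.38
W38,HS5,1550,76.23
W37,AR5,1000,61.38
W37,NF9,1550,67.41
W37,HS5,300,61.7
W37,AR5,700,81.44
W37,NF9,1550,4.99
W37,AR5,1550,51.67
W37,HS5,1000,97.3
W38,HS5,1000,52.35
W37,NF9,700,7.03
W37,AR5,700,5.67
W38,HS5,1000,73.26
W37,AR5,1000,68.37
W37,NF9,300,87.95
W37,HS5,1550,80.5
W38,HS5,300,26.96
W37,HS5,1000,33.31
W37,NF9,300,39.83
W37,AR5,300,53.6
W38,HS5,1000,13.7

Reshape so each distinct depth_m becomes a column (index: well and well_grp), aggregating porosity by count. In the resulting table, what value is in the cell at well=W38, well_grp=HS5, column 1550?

6

Rows with well=W38, well_grp=HS5 and depth_m=1550: porosity values are 46.92, 59.49, 77.88, 59.35, 80.81, 76.23.
6 rows match — count = 6.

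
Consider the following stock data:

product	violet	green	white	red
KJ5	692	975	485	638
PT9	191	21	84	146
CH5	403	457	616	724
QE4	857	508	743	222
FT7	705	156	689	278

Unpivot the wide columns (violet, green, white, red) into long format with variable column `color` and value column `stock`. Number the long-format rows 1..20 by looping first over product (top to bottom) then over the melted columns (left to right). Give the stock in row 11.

616

20 rows total (5 × 4). Row 11: index ⌊(11-1)/4⌋ = 2 into product → CH5; (11-1) mod 4 = 2 into the melted columns → white.
So row 11 is (CH5, white, 616); stock = 616.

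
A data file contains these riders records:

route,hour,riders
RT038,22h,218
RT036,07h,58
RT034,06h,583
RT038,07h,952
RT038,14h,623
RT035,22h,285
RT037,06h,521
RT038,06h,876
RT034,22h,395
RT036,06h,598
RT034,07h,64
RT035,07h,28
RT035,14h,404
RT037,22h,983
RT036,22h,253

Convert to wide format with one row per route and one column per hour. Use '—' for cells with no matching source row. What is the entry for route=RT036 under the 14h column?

—

No long-format row has route=RT036 and hour=14h, so the cell is —.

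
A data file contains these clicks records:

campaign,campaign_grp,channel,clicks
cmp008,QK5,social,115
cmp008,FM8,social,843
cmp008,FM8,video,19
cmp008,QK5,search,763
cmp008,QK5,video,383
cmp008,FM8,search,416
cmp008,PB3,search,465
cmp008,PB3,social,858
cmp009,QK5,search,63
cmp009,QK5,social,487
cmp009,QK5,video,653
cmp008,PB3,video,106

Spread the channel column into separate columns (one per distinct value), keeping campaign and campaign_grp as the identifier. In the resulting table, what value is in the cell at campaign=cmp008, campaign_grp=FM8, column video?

Wide layout: rows indexed by campaign and campaign_grp, columns are the 3 distinct channel values (social, video, search).
Cell (campaign=cmp008, campaign_grp=FM8, channel=video) draws from the long row where campaign=cmp008, campaign_grp=FM8 and channel=video, which has clicks=19.

19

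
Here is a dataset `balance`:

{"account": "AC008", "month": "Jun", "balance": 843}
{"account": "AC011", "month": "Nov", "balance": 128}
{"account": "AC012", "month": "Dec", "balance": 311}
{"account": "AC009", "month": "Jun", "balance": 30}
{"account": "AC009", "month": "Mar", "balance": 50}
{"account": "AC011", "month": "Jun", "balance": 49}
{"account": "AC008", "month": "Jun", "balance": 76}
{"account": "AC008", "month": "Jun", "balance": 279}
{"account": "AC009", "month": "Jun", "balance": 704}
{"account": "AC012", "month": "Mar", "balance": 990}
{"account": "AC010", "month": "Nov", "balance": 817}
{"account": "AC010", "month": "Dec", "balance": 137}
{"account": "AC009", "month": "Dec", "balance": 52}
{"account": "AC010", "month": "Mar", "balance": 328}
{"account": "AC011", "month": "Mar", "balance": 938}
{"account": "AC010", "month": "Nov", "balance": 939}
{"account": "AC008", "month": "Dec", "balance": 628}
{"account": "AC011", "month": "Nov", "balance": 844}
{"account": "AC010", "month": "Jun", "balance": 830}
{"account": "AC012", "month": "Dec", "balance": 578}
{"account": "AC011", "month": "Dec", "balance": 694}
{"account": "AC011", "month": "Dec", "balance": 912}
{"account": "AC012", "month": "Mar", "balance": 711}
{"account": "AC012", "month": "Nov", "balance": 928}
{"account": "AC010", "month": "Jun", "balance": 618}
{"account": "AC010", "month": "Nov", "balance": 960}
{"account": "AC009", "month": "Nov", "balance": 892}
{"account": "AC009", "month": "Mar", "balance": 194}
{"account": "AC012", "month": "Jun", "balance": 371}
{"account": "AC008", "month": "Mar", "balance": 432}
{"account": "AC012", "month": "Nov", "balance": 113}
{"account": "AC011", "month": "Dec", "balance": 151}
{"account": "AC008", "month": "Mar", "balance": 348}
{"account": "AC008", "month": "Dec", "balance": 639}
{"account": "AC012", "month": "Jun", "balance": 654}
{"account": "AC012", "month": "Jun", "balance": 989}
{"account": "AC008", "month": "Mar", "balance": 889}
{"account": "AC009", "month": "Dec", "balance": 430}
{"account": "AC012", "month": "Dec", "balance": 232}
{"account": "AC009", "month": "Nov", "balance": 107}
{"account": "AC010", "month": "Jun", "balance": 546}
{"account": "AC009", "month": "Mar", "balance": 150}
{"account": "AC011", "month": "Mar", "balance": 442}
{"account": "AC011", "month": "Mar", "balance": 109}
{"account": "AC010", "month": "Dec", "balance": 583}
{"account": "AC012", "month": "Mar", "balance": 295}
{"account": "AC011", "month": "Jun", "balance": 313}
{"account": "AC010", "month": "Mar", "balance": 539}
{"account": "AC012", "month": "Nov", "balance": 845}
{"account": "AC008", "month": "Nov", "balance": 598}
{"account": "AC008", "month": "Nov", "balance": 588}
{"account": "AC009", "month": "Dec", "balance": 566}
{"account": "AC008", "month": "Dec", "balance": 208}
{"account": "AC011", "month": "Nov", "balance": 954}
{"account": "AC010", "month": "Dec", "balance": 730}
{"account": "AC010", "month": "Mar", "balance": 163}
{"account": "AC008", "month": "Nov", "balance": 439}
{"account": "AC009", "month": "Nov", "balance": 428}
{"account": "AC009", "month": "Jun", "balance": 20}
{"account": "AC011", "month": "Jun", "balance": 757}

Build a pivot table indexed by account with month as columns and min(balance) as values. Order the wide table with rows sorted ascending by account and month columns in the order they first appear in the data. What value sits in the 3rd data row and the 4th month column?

With rows sorted ascending by account, row 3 is account=AC010. month columns in first-appearance order: Jun, Nov, Dec, Mar; column 4 is Mar.
Long rows with account=AC010, month=Mar: min(328, 539, 163) = 163.

163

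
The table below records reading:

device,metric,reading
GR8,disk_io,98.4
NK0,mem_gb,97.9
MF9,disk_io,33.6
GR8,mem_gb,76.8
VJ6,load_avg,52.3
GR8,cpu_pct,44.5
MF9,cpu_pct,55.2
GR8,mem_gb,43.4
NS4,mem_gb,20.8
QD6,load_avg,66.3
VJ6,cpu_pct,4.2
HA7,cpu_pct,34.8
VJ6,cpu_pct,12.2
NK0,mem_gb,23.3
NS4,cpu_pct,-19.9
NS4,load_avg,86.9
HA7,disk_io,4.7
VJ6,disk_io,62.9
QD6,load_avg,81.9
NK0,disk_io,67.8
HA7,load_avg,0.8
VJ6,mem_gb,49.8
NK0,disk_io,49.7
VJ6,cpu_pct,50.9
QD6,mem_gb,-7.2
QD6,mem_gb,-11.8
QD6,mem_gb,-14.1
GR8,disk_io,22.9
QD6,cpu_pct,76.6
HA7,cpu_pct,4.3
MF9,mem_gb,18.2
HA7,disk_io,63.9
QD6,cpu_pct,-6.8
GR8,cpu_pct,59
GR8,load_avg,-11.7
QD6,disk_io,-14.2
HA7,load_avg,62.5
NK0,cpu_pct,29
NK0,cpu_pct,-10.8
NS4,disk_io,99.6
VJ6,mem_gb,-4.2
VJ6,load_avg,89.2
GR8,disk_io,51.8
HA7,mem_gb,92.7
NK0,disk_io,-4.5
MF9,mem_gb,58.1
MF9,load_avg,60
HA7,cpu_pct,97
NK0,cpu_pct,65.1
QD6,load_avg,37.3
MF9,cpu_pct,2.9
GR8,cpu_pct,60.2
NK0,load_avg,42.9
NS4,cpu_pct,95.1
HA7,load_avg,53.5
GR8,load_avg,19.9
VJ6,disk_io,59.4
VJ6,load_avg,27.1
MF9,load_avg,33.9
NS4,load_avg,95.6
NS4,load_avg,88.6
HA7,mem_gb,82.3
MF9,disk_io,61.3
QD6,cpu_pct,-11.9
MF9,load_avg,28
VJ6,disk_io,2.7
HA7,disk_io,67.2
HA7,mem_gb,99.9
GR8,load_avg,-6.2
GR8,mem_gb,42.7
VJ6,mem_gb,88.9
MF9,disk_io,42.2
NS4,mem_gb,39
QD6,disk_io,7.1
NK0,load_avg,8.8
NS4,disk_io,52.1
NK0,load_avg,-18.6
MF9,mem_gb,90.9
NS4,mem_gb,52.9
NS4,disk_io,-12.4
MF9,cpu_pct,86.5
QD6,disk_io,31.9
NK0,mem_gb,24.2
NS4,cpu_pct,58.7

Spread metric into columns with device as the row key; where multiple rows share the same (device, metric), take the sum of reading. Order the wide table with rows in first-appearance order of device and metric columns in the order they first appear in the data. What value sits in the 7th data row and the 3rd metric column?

With rows in first-appearance order of device, row 7 is device=HA7. metric columns in first-appearance order: disk_io, mem_gb, load_avg, cpu_pct; column 3 is load_avg.
Long rows with device=HA7, metric=load_avg: 0.8 + 62.5 + 53.5 = 116.8.

116.8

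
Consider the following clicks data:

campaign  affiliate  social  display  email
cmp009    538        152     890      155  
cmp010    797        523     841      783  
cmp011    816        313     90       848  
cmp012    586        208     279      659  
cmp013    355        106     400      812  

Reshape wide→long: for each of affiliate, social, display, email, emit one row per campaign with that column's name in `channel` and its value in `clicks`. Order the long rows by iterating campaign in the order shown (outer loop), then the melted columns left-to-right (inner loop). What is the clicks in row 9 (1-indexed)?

20 rows total (5 × 4). Row 9: index ⌊(9-1)/4⌋ = 2 into campaign → cmp011; (9-1) mod 4 = 0 into the melted columns → affiliate.
So row 9 is (cmp011, affiliate, 816); clicks = 816.

816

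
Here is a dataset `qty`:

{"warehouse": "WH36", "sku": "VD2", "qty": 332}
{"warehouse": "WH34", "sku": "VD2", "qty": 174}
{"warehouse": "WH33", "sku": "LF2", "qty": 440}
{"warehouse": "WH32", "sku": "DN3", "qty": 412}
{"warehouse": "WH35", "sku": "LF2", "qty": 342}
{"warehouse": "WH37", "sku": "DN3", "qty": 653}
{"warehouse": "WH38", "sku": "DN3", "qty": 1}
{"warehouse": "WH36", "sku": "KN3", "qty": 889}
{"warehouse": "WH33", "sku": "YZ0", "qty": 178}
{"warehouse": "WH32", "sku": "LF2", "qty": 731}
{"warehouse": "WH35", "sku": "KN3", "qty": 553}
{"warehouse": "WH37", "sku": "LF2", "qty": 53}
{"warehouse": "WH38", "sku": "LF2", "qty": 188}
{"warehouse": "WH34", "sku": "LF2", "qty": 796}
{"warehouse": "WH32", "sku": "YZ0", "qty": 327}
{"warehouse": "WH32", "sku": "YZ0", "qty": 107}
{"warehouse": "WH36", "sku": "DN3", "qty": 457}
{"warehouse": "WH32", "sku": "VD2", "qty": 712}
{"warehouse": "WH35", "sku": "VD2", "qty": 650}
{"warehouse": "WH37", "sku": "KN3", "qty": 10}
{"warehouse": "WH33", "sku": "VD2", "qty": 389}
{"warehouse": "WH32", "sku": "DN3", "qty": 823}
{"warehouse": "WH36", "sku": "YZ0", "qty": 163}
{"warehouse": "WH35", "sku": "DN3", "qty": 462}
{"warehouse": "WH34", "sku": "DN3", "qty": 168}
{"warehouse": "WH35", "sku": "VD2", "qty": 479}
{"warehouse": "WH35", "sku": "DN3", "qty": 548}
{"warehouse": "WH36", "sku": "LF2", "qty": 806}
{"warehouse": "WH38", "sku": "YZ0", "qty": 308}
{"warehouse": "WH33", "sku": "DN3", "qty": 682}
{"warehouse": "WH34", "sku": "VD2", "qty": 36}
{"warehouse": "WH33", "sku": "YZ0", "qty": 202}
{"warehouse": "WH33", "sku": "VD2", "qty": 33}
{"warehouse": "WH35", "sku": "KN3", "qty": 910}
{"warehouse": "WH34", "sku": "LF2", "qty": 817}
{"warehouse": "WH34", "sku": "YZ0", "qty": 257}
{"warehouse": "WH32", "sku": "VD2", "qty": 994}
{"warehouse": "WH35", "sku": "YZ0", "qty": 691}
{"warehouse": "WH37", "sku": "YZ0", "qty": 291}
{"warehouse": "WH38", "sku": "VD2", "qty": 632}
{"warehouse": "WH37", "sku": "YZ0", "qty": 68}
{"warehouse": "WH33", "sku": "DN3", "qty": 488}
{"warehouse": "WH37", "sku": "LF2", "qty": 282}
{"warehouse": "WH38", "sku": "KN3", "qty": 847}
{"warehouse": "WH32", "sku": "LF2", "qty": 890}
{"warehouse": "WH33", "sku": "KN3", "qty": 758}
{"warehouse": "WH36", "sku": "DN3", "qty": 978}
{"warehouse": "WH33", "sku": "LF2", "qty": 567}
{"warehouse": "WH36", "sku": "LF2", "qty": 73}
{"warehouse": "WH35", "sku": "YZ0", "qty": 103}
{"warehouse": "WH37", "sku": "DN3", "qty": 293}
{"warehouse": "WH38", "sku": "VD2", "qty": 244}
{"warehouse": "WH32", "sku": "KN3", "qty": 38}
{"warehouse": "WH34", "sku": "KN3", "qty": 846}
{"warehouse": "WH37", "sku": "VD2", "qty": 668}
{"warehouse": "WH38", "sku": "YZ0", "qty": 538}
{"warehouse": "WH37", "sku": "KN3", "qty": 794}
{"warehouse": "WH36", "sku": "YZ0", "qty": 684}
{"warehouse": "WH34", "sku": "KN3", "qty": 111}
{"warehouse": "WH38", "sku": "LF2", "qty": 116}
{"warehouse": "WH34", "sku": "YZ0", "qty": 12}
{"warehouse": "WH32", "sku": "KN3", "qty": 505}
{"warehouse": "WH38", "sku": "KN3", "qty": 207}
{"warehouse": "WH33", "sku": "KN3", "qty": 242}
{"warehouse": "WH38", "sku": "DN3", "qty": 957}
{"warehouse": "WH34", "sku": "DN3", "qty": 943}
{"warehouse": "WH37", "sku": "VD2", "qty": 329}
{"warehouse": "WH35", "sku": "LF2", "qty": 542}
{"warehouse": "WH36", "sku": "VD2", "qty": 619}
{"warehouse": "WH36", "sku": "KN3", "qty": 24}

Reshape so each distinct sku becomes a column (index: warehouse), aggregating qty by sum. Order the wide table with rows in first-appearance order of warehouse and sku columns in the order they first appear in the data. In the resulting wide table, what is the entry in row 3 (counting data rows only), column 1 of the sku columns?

With rows in first-appearance order of warehouse, row 3 is warehouse=WH33. sku columns in first-appearance order: VD2, LF2, DN3, KN3, YZ0; column 1 is VD2.
Long rows with warehouse=WH33, sku=VD2: 389 + 33 = 422.

422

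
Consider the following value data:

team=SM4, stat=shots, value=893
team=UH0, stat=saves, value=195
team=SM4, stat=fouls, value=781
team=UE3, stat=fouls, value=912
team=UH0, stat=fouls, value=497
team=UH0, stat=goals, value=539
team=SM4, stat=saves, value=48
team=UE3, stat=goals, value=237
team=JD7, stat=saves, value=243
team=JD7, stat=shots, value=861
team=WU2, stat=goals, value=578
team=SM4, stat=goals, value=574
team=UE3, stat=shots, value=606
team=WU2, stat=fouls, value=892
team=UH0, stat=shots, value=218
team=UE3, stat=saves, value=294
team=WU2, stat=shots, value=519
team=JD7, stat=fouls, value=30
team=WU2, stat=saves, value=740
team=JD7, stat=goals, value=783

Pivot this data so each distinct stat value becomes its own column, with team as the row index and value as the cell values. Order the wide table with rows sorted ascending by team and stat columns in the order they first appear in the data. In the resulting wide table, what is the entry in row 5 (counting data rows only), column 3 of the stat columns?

892

With rows sorted ascending by team, row 5 is team=WU2. stat columns in first-appearance order: shots, saves, fouls, goals; column 3 is fouls.
Long rows with team=WU2, stat=fouls: value = 892.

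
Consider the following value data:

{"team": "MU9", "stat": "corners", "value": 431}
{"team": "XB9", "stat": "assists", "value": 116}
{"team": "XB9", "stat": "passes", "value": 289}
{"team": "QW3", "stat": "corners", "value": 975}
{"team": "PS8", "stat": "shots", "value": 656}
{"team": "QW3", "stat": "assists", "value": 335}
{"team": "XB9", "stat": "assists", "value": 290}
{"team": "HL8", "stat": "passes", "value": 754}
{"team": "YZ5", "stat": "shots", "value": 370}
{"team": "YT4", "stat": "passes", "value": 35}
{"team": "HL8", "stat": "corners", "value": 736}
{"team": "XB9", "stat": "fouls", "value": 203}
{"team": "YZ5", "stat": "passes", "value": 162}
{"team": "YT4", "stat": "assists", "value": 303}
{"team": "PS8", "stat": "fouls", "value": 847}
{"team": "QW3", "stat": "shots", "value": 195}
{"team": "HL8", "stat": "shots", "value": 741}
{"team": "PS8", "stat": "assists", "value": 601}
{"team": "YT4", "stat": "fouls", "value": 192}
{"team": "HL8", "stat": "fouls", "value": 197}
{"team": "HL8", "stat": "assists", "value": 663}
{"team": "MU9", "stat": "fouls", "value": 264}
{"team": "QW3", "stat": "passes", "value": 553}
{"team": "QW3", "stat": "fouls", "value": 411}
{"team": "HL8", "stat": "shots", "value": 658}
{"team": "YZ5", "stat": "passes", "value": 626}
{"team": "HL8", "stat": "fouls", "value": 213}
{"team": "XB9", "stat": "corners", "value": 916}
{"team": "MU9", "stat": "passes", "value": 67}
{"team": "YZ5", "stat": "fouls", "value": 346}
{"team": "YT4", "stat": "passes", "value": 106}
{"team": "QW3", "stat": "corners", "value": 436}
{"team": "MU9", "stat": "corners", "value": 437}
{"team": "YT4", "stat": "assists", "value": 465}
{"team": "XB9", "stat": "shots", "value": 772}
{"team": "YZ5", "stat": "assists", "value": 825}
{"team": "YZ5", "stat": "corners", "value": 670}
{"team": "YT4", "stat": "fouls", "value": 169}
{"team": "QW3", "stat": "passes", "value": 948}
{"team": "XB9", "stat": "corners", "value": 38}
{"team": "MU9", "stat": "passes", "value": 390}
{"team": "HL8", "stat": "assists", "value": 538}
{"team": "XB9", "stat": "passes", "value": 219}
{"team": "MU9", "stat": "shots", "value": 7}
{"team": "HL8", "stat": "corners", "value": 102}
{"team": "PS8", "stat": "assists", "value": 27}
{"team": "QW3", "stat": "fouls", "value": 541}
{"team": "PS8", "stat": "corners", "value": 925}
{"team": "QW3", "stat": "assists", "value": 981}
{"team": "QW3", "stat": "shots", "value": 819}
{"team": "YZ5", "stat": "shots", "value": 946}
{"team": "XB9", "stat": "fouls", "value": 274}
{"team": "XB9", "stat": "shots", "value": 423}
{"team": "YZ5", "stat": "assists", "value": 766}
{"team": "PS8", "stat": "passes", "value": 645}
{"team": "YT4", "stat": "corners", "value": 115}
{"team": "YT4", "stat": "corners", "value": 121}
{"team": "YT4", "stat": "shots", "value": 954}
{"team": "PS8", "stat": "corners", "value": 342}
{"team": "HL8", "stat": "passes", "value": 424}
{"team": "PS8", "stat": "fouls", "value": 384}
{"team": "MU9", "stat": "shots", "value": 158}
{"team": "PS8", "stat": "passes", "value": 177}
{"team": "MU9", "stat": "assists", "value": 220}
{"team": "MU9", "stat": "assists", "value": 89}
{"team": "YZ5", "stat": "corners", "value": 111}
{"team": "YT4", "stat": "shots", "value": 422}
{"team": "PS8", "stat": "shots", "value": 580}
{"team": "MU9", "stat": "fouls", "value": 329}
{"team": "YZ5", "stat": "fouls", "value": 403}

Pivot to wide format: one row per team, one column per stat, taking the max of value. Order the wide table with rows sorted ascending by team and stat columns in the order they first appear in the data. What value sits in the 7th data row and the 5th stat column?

403

With rows sorted ascending by team, row 7 is team=YZ5. stat columns in first-appearance order: corners, assists, passes, shots, fouls; column 5 is fouls.
Long rows with team=YZ5, stat=fouls: max(346, 403) = 403.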